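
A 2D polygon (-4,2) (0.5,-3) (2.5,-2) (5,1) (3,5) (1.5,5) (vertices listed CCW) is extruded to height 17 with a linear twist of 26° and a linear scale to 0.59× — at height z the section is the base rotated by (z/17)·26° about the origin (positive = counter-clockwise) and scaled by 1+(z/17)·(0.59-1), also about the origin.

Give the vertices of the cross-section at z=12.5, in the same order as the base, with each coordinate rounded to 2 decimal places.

Cross-section at z=12.5: (-3.10,0.40) (1.02,-1.87) (2.11,-0.75) (3.07,1.80) (0.84,3.99) (-0.15,3.64)

t = z/height = 12.5/17 = 0.735294
s = 1 + (scale-1)·z/height = 1 + (0.59-1)·12.5/17 = 0.698529
θ = twist·z/height = 26°·12.5/17 = 19.1176° = 0.333666 rad
cos θ = 0.944848, sin θ = 0.327509 (intermediates below are computed at full precision and shown rounded to 5 d.p.)
v1: (-4,2) → rotate → (-4.43441,0.57966) → ×s → (-3.09757,0.40491) → (-3.10,0.40)
v2: (0.5,-3) → rotate → (1.45495,-2.67079) → ×s → (1.01633,-1.86563) → (1.02,-1.87)
v3: (2.5,-2) → rotate → (3.01714,-1.07092) → ×s → (2.10756,-0.74807) → (2.11,-0.75)
v4: (5,1) → rotate → (4.39673,2.58239) → ×s → (3.07125,1.80388) → (3.07,1.80)
v5: (3,5) → rotate → (1.19700,5.70677) → ×s → (0.83614,3.98634) → (0.84,3.99)
v6: (1.5,5) → rotate → (-0.22027,5.21550) → ×s → (-0.15387,3.64318) → (-0.15,3.64)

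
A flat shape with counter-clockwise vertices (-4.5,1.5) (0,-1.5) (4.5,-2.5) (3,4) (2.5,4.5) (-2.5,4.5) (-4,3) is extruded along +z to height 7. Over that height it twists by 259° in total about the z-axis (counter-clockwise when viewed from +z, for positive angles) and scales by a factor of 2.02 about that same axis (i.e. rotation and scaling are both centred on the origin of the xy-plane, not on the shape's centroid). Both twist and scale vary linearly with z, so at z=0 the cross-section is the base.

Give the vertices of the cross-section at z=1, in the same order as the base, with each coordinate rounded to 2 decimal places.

t = z/height = 1/7 = 0.142857
s = 1 + (scale-1)·z/height = 1 + (2.02-1)·1/7 = 1.145714
θ = twist·z/height = 259°·1/7 = 37.0000° = 0.645772 rad
cos θ = 0.798636, sin θ = 0.601815 (intermediates below are computed at full precision and shown rounded to 5 d.p.)
v1: (-4.5,1.5) → rotate → (-4.49658,-1.51021) → ×s → (-5.15180,-1.73027) → (-5.15,-1.73)
v2: (0,-1.5) → rotate → (0.90272,-1.19795) → ×s → (1.03426,-1.37251) → (1.03,-1.37)
v3: (4.5,-2.5) → rotate → (5.09840,0.71158) → ×s → (5.84131,0.81527) → (5.84,0.82)
v4: (3,4) → rotate → (-0.01135,4.99999) → ×s → (-0.01301,5.72856) → (-0.01,5.73)
v5: (2.5,4.5) → rotate → (-0.71158,5.09840) → ×s → (-0.81527,5.84131) → (-0.82,5.84)
v6: (-2.5,4.5) → rotate → (-4.70476,2.08932) → ×s → (-5.39031,2.39377) → (-5.39,2.39)
v7: (-4,3) → rotate → (-4.99999,-0.01135) → ×s → (-5.72856,-0.01301) → (-5.73,-0.01)

Cross-section at z=1: (-5.15,-1.73) (1.03,-1.37) (5.84,0.82) (-0.01,5.73) (-0.82,5.84) (-5.39,2.39) (-5.73,-0.01)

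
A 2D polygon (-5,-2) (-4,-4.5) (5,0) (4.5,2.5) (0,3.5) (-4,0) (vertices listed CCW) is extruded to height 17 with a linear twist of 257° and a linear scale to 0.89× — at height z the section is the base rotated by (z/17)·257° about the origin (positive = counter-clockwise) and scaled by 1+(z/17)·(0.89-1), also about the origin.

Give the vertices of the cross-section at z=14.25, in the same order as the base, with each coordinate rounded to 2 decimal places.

t = z/height = 14.25/17 = 0.838235
s = 1 + (scale-1)·z/height = 1 + (0.89-1)·14.25/17 = 0.907794
θ = twist·z/height = 257°·14.25/17 = 215.4265° = 3.759901 rad
cos θ = -0.814860, sin θ = -0.579658 (intermediates below are computed at full precision and shown rounded to 5 d.p.)
v1: (-5,-2) → rotate → (2.91499,4.52801) → ×s → (2.64621,4.11050) → (2.65,4.11)
v2: (-4,-4.5) → rotate → (0.65098,5.98550) → ×s → (0.59096,5.43360) → (0.59,5.43)
v3: (5,0) → rotate → (-4.07430,-2.89829) → ×s → (-3.69863,-2.63105) → (-3.70,-2.63)
v4: (4.5,2.5) → rotate → (-2.21773,-4.64561) → ×s → (-2.01324,-4.21726) → (-2.01,-4.22)
v5: (0,3.5) → rotate → (2.02880,-2.85201) → ×s → (1.84173,-2.58904) → (1.84,-2.59)
v6: (-4,0) → rotate → (3.25944,2.31863) → ×s → (2.95890,2.10484) → (2.96,2.10)

Cross-section at z=14.25: (2.65,4.11) (0.59,5.43) (-3.70,-2.63) (-2.01,-4.22) (1.84,-2.59) (2.96,2.10)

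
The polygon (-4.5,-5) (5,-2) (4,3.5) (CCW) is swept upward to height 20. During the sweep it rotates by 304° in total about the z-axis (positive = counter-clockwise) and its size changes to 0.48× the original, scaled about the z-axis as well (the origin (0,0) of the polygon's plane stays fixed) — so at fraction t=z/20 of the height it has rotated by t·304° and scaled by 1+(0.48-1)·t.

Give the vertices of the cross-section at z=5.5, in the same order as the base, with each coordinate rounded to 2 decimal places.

Cross-section at z=5.5: (3.83,-4.31) (2.18,4.07) (-2.60,3.74)

t = z/height = 5.5/20 = 0.275
s = 1 + (scale-1)·z/height = 1 + (0.48-1)·5.5/20 = 0.857000
θ = twist·z/height = 304°·5.5/20 = 83.6000° = 1.459095 rad
cos θ = 0.111469, sin θ = 0.993768 (intermediates below are computed at full precision and shown rounded to 5 d.p.)
v1: (-4.5,-5) → rotate → (4.46723,-5.02930) → ×s → (3.82842,-4.31011) → (3.83,-4.31)
v2: (5,-2) → rotate → (2.54488,4.74590) → ×s → (2.18096,4.06724) → (2.18,4.07)
v3: (4,3.5) → rotate → (-3.03231,4.36521) → ×s → (-2.59869,3.74099) → (-2.60,3.74)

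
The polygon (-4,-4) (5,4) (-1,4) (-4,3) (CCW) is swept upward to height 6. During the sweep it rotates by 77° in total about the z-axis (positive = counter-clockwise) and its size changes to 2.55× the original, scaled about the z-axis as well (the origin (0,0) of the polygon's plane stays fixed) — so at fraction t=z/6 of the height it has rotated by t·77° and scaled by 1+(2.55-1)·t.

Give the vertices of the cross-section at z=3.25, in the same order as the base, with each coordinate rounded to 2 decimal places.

Cross-section at z=3.25: (-0.60,-10.39) (1.97,11.61) (-6.27,4.27) (-9.17,-0.78)

t = z/height = 3.25/6 = 0.541667
s = 1 + (scale-1)·z/height = 1 + (2.55-1)·3.25/6 = 1.839583
θ = twist·z/height = 77°·3.25/6 = 41.7083° = 0.727948 rad
cos θ = 0.746541, sin θ = 0.665339 (intermediates below are computed at full precision and shown rounded to 5 d.p.)
v1: (-4,-4) → rotate → (-0.32481,-5.64752) → ×s → (-0.59751,-10.38909) → (-0.60,-10.39)
v2: (5,4) → rotate → (1.07135,6.31286) → ×s → (1.97084,11.61303) → (1.97,11.61)
v3: (-1,4) → rotate → (-3.40790,2.32083) → ×s → (-6.26911,4.26935) → (-6.27,4.27)
v4: (-4,3) → rotate → (-4.98218,-0.42173) → ×s → (-9.16514,-0.77581) → (-9.17,-0.78)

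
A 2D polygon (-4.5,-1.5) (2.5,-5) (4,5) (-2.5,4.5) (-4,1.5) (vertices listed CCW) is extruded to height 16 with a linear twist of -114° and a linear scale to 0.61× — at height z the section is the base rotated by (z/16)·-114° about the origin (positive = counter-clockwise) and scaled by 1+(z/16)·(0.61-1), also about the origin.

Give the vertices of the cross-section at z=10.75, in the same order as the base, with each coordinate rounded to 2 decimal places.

t = z/height = 10.75/16 = 0.671875
s = 1 + (scale-1)·z/height = 1 + (0.61-1)·10.75/16 = 0.737969
θ = twist·z/height = -114°·10.75/16 = -76.5938° = -1.336813 rad
cos θ = 0.231854, sin θ = -0.972751 (intermediates below are computed at full precision and shown rounded to 5 d.p.)
v1: (-4.5,-1.5) → rotate → (-2.50247,4.02960) → ×s → (-1.84674,2.97372) → (-1.85,2.97)
v2: (2.5,-5) → rotate → (-4.28412,-3.59115) → ×s → (-3.16155,-2.65015) → (-3.16,-2.65)
v3: (4,5) → rotate → (5.79117,-2.73173) → ×s → (4.27370,-2.01593) → (4.27,-2.02)
v4: (-2.5,4.5) → rotate → (3.79774,3.47522) → ×s → (2.80262,2.56460) → (2.80,2.56)
v5: (-4,1.5) → rotate → (0.53171,4.23878) → ×s → (0.39239,3.12809) → (0.39,3.13)

Cross-section at z=10.75: (-1.85,2.97) (-3.16,-2.65) (4.27,-2.02) (2.80,2.56) (0.39,3.13)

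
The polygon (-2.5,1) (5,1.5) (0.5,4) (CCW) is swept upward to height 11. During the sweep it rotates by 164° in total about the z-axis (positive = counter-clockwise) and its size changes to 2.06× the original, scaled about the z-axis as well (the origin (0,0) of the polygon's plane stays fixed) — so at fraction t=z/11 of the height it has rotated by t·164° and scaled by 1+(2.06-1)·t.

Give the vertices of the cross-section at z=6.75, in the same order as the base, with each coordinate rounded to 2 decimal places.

t = z/height = 6.75/11 = 0.613636
s = 1 + (scale-1)·z/height = 1 + (2.06-1)·6.75/11 = 1.650455
θ = twist·z/height = 164°·6.75/11 = 100.6364° = 1.756436 rad
cos θ = -0.184575, sin θ = 0.982818 (intermediates below are computed at full precision and shown rounded to 5 d.p.)
v1: (-2.5,1) → rotate → (-0.52138,-2.64162) → ×s → (-0.86051,-4.35988) → (-0.86,-4.36)
v2: (5,1.5) → rotate → (-2.39710,4.63723) → ×s → (-3.95631,7.65354) → (-3.96,7.65)
v3: (0.5,4) → rotate → (-4.02356,-0.24689) → ×s → (-6.64070,-0.40748) → (-6.64,-0.41)

Cross-section at z=6.75: (-0.86,-4.36) (-3.96,7.65) (-6.64,-0.41)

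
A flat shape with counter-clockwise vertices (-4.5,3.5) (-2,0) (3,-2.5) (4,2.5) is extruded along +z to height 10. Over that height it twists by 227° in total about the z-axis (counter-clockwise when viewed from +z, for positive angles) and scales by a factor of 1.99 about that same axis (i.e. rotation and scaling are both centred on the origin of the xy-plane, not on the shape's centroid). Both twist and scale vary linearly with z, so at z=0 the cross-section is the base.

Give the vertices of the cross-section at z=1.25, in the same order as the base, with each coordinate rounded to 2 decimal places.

t = z/height = 1.25/10 = 0.125
s = 1 + (scale-1)·z/height = 1 + (1.99-1)·1.25/10 = 1.123750
θ = twist·z/height = 227°·1.25/10 = 28.3750° = 0.495237 rad
cos θ = 0.879856, sin θ = 0.475240 (intermediates below are computed at full precision and shown rounded to 5 d.p.)
v1: (-4.5,3.5) → rotate → (-5.62269,0.94091) → ×s → (-6.31850,1.05735) → (-6.32,1.06)
v2: (-2,0) → rotate → (-1.75971,-0.95048) → ×s → (-1.97748,-1.06810) → (-1.98,-1.07)
v3: (3,-2.5) → rotate → (3.82767,-0.77392) → ×s → (4.30134,-0.86969) → (4.30,-0.87)
v4: (4,2.5) → rotate → (2.33132,4.10060) → ×s → (2.61982,4.60805) → (2.62,4.61)

Cross-section at z=1.25: (-6.32,1.06) (-1.98,-1.07) (4.30,-0.87) (2.62,4.61)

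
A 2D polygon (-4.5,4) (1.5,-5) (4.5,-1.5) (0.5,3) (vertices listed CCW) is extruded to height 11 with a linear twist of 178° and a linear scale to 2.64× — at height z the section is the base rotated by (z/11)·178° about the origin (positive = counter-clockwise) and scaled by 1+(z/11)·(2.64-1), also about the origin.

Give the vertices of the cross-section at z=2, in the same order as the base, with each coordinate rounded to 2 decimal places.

Cross-section at z=2: (-7.71,1.26) (5.12,-4.44) (5.98,1.48) (-1.54,3.64)

t = z/height = 2/11 = 0.181818
s = 1 + (scale-1)·z/height = 1 + (2.64-1)·2/11 = 1.298182
θ = twist·z/height = 178°·2/11 = 32.3636° = 0.564852 rad
cos θ = 0.844668, sin θ = 0.535291 (intermediates below are computed at full precision and shown rounded to 5 d.p.)
v1: (-4.5,4) → rotate → (-5.94217,0.96986) → ×s → (-7.71402,1.25906) → (-7.71,1.26)
v2: (1.5,-5) → rotate → (3.94346,-3.42040) → ×s → (5.11932,-4.44030) → (5.12,-4.44)
v3: (4.5,-1.5) → rotate → (4.60394,1.14181) → ×s → (5.97675,1.48227) → (5.98,1.48)
v4: (0.5,3) → rotate → (-1.18354,2.80165) → ×s → (-1.53645,3.63705) → (-1.54,3.64)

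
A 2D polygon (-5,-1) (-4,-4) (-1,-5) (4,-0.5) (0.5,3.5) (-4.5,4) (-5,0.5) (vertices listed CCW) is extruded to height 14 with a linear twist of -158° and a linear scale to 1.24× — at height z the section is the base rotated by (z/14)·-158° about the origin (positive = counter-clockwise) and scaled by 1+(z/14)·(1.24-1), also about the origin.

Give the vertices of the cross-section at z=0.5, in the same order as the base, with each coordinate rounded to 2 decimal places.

t = z/height = 0.5/14 = 0.0357143
s = 1 + (scale-1)·z/height = 1 + (1.24-1)·0.5/14 = 1.008571
θ = twist·z/height = -158°·0.5/14 = -5.6429° = -0.098486 rad
cos θ = 0.995154, sin θ = -0.098327 (intermediates below are computed at full precision and shown rounded to 5 d.p.)
v1: (-5,-1) → rotate → (-5.07410,-0.50352) → ×s → (-5.11759,-0.50783) → (-5.12,-0.51)
v2: (-4,-4) → rotate → (-4.37393,-3.58731) → ×s → (-4.41142,-3.61806) → (-4.41,-3.62)
v3: (-1,-5) → rotate → (-1.48679,-4.87744) → ×s → (-1.49953,-4.91925) → (-1.50,-4.92)
v4: (4,-0.5) → rotate → (3.93145,-0.89089) → ×s → (3.96515,-0.89852) → (3.97,-0.90)
v5: (0.5,3.5) → rotate → (0.84172,3.43388) → ×s → (0.84894,3.46331) → (0.85,3.46)
v6: (-4.5,4) → rotate → (-4.08488,4.42309) → ×s → (-4.11990,4.46100) → (-4.12,4.46)
v7: (-5,0.5) → rotate → (-4.92661,0.98921) → ×s → (-4.96884,0.99769) → (-4.97,1.00)

Cross-section at z=0.5: (-5.12,-0.51) (-4.41,-3.62) (-1.50,-4.92) (3.97,-0.90) (0.85,3.46) (-4.12,4.46) (-4.97,1.00)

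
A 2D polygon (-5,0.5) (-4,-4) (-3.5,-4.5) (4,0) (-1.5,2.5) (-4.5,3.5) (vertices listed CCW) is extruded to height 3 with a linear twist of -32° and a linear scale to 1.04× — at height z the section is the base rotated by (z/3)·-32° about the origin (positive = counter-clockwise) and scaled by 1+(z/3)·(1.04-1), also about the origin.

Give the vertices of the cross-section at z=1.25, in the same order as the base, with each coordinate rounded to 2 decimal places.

Cross-section at z=1.25: (-4.83,1.67) (-4.89,-3.02) (-4.52,-3.63) (3.96,-0.94) (-0.90,2.82) (-3.63,4.52)

t = z/height = 1.25/3 = 0.416667
s = 1 + (scale-1)·z/height = 1 + (1.04-1)·1.25/3 = 1.016667
θ = twist·z/height = -32°·1.25/3 = -13.3333° = -0.232711 rad
cos θ = 0.973045, sin θ = -0.230616 (intermediates below are computed at full precision and shown rounded to 5 d.p.)
v1: (-5,0.5) → rotate → (-4.74992,1.63960) → ×s → (-4.82908,1.66693) → (-4.83,1.67)
v2: (-4,-4) → rotate → (-4.81464,-2.96972) → ×s → (-4.89489,-3.01921) → (-4.89,-3.02)
v3: (-3.5,-4.5) → rotate → (-4.44343,-3.57155) → ×s → (-4.51749,-3.63107) → (-4.52,-3.63)
v4: (4,0) → rotate → (3.89218,-0.92246) → ×s → (3.95705,-0.93784) → (3.96,-0.94)
v5: (-1.5,2.5) → rotate → (-0.88303,2.77854) → ×s → (-0.89774,2.82484) → (-0.90,2.82)
v6: (-4.5,3.5) → rotate → (-3.57155,4.44343) → ×s → (-3.63107,4.51749) → (-3.63,4.52)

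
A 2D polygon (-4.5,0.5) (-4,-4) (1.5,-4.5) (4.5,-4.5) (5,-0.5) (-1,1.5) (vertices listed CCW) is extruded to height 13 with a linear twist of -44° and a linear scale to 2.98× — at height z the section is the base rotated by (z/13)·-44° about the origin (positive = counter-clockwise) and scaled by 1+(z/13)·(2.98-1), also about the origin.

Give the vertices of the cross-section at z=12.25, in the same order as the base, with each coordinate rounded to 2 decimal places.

t = z/height = 12.25/13 = 0.942308
s = 1 + (scale-1)·z/height = 1 + (2.98-1)·12.25/13 = 2.865769
θ = twist·z/height = -44°·12.25/13 = -41.4615° = -0.723640 rad
cos θ = 0.749400, sin θ = -0.662117 (intermediates below are computed at full precision and shown rounded to 5 d.p.)
v1: (-4.5,0.5) → rotate → (-3.04124,3.35423) → ×s → (-8.71550,9.61244) → (-8.72,9.61)
v2: (-4,-4) → rotate → (-5.64607,-0.34913) → ×s → (-16.18033,-1.00053) → (-16.18,-1.00)
v3: (1.5,-4.5) → rotate → (-1.85543,-4.36548) → ×s → (-5.31722,-12.51045) → (-5.32,-12.51)
v4: (4.5,-4.5) → rotate → (0.39277,-6.35183) → ×s → (1.12560,-18.20288) → (1.13,-18.20)
v5: (5,-0.5) → rotate → (3.41594,-3.68529) → ×s → (9.78930,-10.56118) → (9.79,-10.56)
v6: (-1,1.5) → rotate → (0.24378,1.78622) → ×s → (0.69860,5.11889) → (0.70,5.12)

Cross-section at z=12.25: (-8.72,9.61) (-16.18,-1.00) (-5.32,-12.51) (1.13,-18.20) (9.79,-10.56) (0.70,5.12)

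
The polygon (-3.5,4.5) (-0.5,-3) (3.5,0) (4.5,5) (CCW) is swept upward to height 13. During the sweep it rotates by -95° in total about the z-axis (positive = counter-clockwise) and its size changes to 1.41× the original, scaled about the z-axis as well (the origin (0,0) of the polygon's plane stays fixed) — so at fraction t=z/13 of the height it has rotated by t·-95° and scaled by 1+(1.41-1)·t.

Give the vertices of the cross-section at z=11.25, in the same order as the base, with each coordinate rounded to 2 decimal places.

Cross-section at z=11.25: (5.40,5.52) (-4.12,0.12) (0.64,-4.70) (7.54,-5.12)

t = z/height = 11.25/13 = 0.865385
s = 1 + (scale-1)·z/height = 1 + (1.41-1)·11.25/13 = 1.354808
θ = twist·z/height = -95°·11.25/13 = -82.2115° = -1.434862 rad
cos θ = 0.135516, sin θ = -0.990775 (intermediates below are computed at full precision and shown rounded to 5 d.p.)
v1: (-3.5,4.5) → rotate → (3.98418,4.07754) → ×s → (5.39780,5.52428) → (5.40,5.52)
v2: (-0.5,-3) → rotate → (-3.04008,0.08884) → ×s → (-4.11873,0.12036) → (-4.12,0.12)
v3: (3.5,0) → rotate → (0.47431,-3.46771) → ×s → (0.64259,-4.69808) → (0.64,-4.70)
v4: (4.5,5) → rotate → (5.56370,-3.78091) → ×s → (7.53774,-5.12240) → (7.54,-5.12)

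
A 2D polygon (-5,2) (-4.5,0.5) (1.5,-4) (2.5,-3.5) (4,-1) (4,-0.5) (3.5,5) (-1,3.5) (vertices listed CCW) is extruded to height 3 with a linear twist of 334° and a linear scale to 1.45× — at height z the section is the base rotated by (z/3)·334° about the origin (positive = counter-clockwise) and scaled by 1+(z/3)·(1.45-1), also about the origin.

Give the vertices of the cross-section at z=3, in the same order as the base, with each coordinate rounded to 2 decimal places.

t = z/height = 3/3 = 1
s = 1 + (scale-1)·z/height = 1 + (1.45-1)·3/3 = 1.450000
θ = twist·z/height = 334°·3/3 = 334.0000° = 5.829400 rad
cos θ = 0.898794, sin θ = -0.438371 (intermediates below are computed at full precision and shown rounded to 5 d.p.)
v1: (-5,2) → rotate → (-3.61723,3.98944) → ×s → (-5.24498,5.78469) → (-5.24,5.78)
v2: (-4.5,0.5) → rotate → (-3.82539,2.42207) → ×s → (-5.54681,3.51200) → (-5.55,3.51)
v3: (1.5,-4) → rotate → (-0.40529,-4.25273) → ×s → (-0.58768,-6.16646) → (-0.59,-6.17)
v4: (2.5,-3.5) → rotate → (0.71269,-4.24171) → ×s → (1.03339,-6.15048) → (1.03,-6.15)
v5: (4,-1) → rotate → (3.15681,-2.65228) → ×s → (4.57737,-3.84580) → (4.58,-3.85)
v6: (4,-0.5) → rotate → (3.37599,-2.20288) → ×s → (4.89519,-3.19418) → (4.90,-3.19)
v7: (3.5,5) → rotate → (5.33763,2.95967) → ×s → (7.73957,4.29152) → (7.74,4.29)
v8: (-1,3.5) → rotate → (0.63550,3.58415) → ×s → (0.92148,5.19702) → (0.92,5.20)

Cross-section at z=3: (-5.24,5.78) (-5.55,3.51) (-0.59,-6.17) (1.03,-6.15) (4.58,-3.85) (4.90,-3.19) (7.74,4.29) (0.92,5.20)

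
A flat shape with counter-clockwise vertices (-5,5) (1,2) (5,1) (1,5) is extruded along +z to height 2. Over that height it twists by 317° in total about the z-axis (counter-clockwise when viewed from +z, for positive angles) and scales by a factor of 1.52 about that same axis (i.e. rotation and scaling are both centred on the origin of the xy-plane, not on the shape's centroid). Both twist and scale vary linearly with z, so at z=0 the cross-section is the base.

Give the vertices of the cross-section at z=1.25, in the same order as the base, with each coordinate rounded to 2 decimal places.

Cross-section at z=1.25: (8.36,-4.24) (-0.43,-2.93) (-5.88,-3.32) (0.80,-6.71)

t = z/height = 1.25/2 = 0.625
s = 1 + (scale-1)·z/height = 1 + (1.52-1)·1.25/2 = 1.325000
θ = twist·z/height = 317°·1.25/2 = 198.1250° = 3.457934 rad
cos θ = -0.950380, sin θ = -0.311091 (intermediates below are computed at full precision and shown rounded to 5 d.p.)
v1: (-5,5) → rotate → (6.30736,-3.19644) → ×s → (8.35725,-4.23529) → (8.36,-4.24)
v2: (1,2) → rotate → (-0.32820,-2.21185) → ×s → (-0.43486,-2.93070) → (-0.43,-2.93)
v3: (5,1) → rotate → (-4.44081,-2.50584) → ×s → (-5.88407,-3.32023) → (-5.88,-3.32)
v4: (1,5) → rotate → (0.60508,-5.06299) → ×s → (0.80173,-6.70846) → (0.80,-6.71)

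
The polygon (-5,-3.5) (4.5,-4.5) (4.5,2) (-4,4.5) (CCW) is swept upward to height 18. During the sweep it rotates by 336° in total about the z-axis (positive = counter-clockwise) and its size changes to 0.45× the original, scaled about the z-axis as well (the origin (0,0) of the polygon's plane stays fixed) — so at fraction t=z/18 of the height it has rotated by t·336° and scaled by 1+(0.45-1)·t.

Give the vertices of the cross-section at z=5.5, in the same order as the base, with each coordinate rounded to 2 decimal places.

Cross-section at z=5.5: (3.75,-3.42) (2.83,4.47) (-2.44,3.29) (-2.92,-4.07)

t = z/height = 5.5/18 = 0.305556
s = 1 + (scale-1)·z/height = 1 + (0.45-1)·5.5/18 = 0.831944
θ = twist·z/height = 336°·5.5/18 = 102.6667° = 1.791871 rad
cos θ = -0.219279, sin θ = 0.975662 (intermediates below are computed at full precision and shown rounded to 5 d.p.)
v1: (-5,-3.5) → rotate → (4.51121,-4.11084) → ×s → (3.75308,-3.41999) → (3.75,-3.42)
v2: (4.5,-4.5) → rotate → (3.40373,5.37723) → ×s → (2.83171,4.47356) → (2.83,4.47)
v3: (4.5,2) → rotate → (-2.93808,3.95192) → ×s → (-2.44432,3.28778) → (-2.44,3.29)
v4: (-4,4.5) → rotate → (-3.51337,-4.88940) → ×s → (-2.92293,-4.06771) → (-2.92,-4.07)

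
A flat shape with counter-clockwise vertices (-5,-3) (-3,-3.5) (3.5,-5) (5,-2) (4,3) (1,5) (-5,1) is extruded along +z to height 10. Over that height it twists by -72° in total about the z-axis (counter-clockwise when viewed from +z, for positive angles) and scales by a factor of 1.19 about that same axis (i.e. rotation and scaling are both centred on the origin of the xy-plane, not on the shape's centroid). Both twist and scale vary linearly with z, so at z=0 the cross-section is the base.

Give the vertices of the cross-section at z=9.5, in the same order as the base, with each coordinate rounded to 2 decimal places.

Cross-section at z=9.5: (-5.47,4.18) (-5.15,1.77) (-3.97,-6.01) (-0.02,-6.36) (5.03,-3.09) (5.92,1.08) (-1.08,5.92)

t = z/height = 9.5/10 = 0.95
s = 1 + (scale-1)·z/height = 1 + (1.19-1)·9.5/10 = 1.180500
θ = twist·z/height = -72°·9.5/10 = -68.4000° = -1.193805 rad
cos θ = 0.368125, sin θ = -0.929776 (intermediates below are computed at full precision and shown rounded to 5 d.p.)
v1: (-5,-3) → rotate → (-4.62995,3.54451) → ×s → (-5.46566,4.18429) → (-5.47,4.18)
v2: (-3,-3.5) → rotate → (-4.35859,1.50089) → ×s → (-5.14532,1.77180) → (-5.15,1.77)
v3: (3.5,-5) → rotate → (-3.36045,-5.09484) → ×s → (-3.96701,-6.01446) → (-3.97,-6.01)
v4: (5,-2) → rotate → (-0.01893,-5.38513) → ×s → (-0.02235,-6.35715) → (-0.02,-6.36)
v5: (4,3) → rotate → (4.26183,-2.61473) → ×s → (5.03109,-3.08669) → (5.03,-3.09)
v6: (1,5) → rotate → (5.01701,0.91085) → ×s → (5.92258,1.07525) → (5.92,1.08)
v7: (-5,1) → rotate → (-0.91085,5.01701) → ×s → (-1.07525,5.92258) → (-1.08,5.92)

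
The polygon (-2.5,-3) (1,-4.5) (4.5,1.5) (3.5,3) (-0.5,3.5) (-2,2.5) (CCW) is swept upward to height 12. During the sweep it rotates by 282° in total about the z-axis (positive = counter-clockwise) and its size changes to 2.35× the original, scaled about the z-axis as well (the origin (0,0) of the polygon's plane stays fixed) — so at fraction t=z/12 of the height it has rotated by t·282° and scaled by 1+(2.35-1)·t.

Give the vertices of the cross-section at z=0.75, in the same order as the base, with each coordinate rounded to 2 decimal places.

t = z/height = 0.75/12 = 0.0625
s = 1 + (scale-1)·z/height = 1 + (2.35-1)·0.75/12 = 1.084375
θ = twist·z/height = 282°·0.75/12 = 17.6250° = 0.307614 rad
cos θ = 0.953059, sin θ = 0.302786 (intermediates below are computed at full precision and shown rounded to 5 d.p.)
v1: (-2.5,-3) → rotate → (-1.47429,-3.61614) → ×s → (-1.59868,-3.92125) → (-1.60,-3.92)
v2: (1,-4.5) → rotate → (2.31559,-3.98598) → ×s → (2.51097,-4.32230) → (2.51,-4.32)
v3: (4.5,1.5) → rotate → (3.83459,2.79212) → ×s → (4.15813,3.02771) → (4.16,3.03)
v4: (3.5,3) → rotate → (2.42735,3.91893) → ×s → (2.63216,4.24959) → (2.63,4.25)
v5: (-0.5,3.5) → rotate → (-1.53628,3.18431) → ×s → (-1.66590,3.45299) → (-1.67,3.45)
v6: (-2,2.5) → rotate → (-2.66308,1.77708) → ×s → (-2.88778,1.92702) → (-2.89,1.93)

Cross-section at z=0.75: (-1.60,-3.92) (2.51,-4.32) (4.16,3.03) (2.63,4.25) (-1.67,3.45) (-2.89,1.93)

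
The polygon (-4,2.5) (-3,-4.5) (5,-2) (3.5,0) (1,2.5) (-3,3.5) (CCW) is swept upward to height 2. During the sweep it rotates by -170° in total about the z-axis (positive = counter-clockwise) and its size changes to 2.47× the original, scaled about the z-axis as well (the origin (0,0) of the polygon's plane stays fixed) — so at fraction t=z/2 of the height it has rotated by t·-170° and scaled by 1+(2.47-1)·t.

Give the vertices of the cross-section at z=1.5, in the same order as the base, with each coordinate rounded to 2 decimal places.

t = z/height = 1.5/2 = 0.75
s = 1 + (scale-1)·z/height = 1 + (2.47-1)·1.5/2 = 2.102500
θ = twist·z/height = -170°·1.5/2 = -127.5000° = -2.225295 rad
cos θ = -0.608761, sin θ = -0.793353 (intermediates below are computed at full precision and shown rounded to 5 d.p.)
v1: (-4,2.5) → rotate → (4.41843,1.65151) → ×s → (9.28975,3.47230) → (9.29,3.47)
v2: (-3,-4.5) → rotate → (-1.74381,5.11949) → ×s → (-3.66635,10.76372) → (-3.67,10.76)
v3: (5,-2) → rotate → (-4.63051,-2.74924) → ×s → (-9.73566,-5.78029) → (-9.74,-5.78)
v4: (3.5,0) → rotate → (-2.13067,-2.77674) → ×s → (-4.47972,-5.83809) → (-4.48,-5.84)
v5: (1,2.5) → rotate → (1.37462,-2.31526) → ×s → (2.89014,-4.86783) → (2.89,-4.87)
v6: (-3,3.5) → rotate → (4.60302,0.24940) → ×s → (9.67785,0.52435) → (9.68,0.52)

Cross-section at z=1.5: (9.29,3.47) (-3.67,10.76) (-9.74,-5.78) (-4.48,-5.84) (2.89,-4.87) (9.68,0.52)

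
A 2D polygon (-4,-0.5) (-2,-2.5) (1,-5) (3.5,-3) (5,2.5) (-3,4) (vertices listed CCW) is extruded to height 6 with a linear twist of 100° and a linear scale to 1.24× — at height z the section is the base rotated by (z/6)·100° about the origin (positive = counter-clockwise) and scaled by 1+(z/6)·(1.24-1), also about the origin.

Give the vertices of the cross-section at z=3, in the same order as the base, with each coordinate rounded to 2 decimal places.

t = z/height = 3/6 = 0.5
s = 1 + (scale-1)·z/height = 1 + (1.24-1)·3/6 = 1.120000
θ = twist·z/height = 100°·3/6 = 50.0000° = 0.872665 rad
cos θ = 0.642788, sin θ = 0.766044 (intermediates below are computed at full precision and shown rounded to 5 d.p.)
v1: (-4,-0.5) → rotate → (-2.18813,-3.38557) → ×s → (-2.45070,-3.79184) → (-2.45,-3.79)
v2: (-2,-2.5) → rotate → (0.62954,-3.13906) → ×s → (0.70508,-3.51574) → (0.71,-3.52)
v3: (1,-5) → rotate → (4.47301,-2.44789) → ×s → (5.00977,-2.74164) → (5.01,-2.74)
v4: (3.5,-3) → rotate → (4.54789,0.75279) → ×s → (5.09364,0.84313) → (5.09,0.84)
v5: (5,2.5) → rotate → (1.29883,5.43719) → ×s → (1.45469,6.08965) → (1.45,6.09)
v6: (-3,4) → rotate → (-4.99254,0.27302) → ×s → (-5.59165,0.30578) → (-5.59,0.31)

Cross-section at z=3: (-2.45,-3.79) (0.71,-3.52) (5.01,-2.74) (5.09,0.84) (1.45,6.09) (-5.59,0.31)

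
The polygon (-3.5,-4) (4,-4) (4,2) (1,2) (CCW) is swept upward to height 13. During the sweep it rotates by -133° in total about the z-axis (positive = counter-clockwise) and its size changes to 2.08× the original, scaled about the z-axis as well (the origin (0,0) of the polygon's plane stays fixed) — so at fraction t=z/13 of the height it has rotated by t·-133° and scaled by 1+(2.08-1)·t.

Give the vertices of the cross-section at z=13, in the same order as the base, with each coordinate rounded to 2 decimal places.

Cross-section at z=13: (-1.12,11.00) (-11.76,-0.41) (-2.63,-8.92) (1.62,-4.36)

t = z/height = 13/13 = 1
s = 1 + (scale-1)·z/height = 1 + (2.08-1)·13/13 = 2.080000
θ = twist·z/height = -133°·13/13 = -133.0000° = -2.321288 rad
cos θ = -0.681998, sin θ = -0.731354 (intermediates below are computed at full precision and shown rounded to 5 d.p.)
v1: (-3.5,-4) → rotate → (-0.53842,5.28773) → ×s → (-1.11991,10.99848) → (-1.12,11.00)
v2: (4,-4) → rotate → (-5.65341,-0.19742) → ×s → (-11.75909,-0.41064) → (-11.76,-0.41)
v3: (4,2) → rotate → (-1.26529,-4.28941) → ×s → (-2.63179,-8.92198) → (-2.63,-8.92)
v4: (1,2) → rotate → (0.78071,-2.09535) → ×s → (1.62387,-4.35833) → (1.62,-4.36)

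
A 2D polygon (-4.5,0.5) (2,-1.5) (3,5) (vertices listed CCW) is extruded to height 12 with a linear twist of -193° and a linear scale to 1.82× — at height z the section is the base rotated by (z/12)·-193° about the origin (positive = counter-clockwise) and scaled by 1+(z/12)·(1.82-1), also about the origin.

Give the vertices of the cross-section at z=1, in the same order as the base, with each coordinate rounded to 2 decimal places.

Cross-section at z=1: (-4.47,1.85) (1.61,-2.13) (4.56,4.24)

t = z/height = 1/12 = 0.0833333
s = 1 + (scale-1)·z/height = 1 + (1.82-1)·1/12 = 1.068333
θ = twist·z/height = -193°·1/12 = -16.0833° = -0.280707 rad
cos θ = 0.960860, sin θ = -0.277035 (intermediates below are computed at full precision and shown rounded to 5 d.p.)
v1: (-4.5,0.5) → rotate → (-4.18535,1.72709) → ×s → (-4.47135,1.84511) → (-4.47,1.85)
v2: (2,-1.5) → rotate → (1.50617,-1.99536) → ×s → (1.60909,-2.13171) → (1.61,-2.13)
v3: (3,5) → rotate → (4.26776,3.97319) → ×s → (4.55939,4.24469) → (4.56,4.24)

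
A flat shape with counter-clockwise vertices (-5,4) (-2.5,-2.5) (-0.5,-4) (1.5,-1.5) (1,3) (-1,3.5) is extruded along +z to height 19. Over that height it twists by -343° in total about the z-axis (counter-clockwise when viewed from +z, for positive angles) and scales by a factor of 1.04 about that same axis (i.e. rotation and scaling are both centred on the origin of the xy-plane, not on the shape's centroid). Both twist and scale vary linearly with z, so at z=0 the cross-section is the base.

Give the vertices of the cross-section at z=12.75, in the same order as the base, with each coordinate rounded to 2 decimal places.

Cross-section at z=12.75: (0.13,-6.57) (3.62,-0.33) (3.48,2.24) (0.20,2.17) (-3.02,-1.18) (-2.10,-3.09)

t = z/height = 12.75/19 = 0.671053
s = 1 + (scale-1)·z/height = 1 + (1.04-1)·12.75/19 = 1.026842
θ = twist·z/height = -343°·12.75/19 = -230.1711° = -4.017243 rad
cos θ = -0.640498, sin θ = 0.767960 (intermediates below are computed at full precision and shown rounded to 5 d.p.)
v1: (-5,4) → rotate → (0.13065,-6.40179) → ×s → (0.13416,-6.57363) → (0.13,-6.57)
v2: (-2.5,-2.5) → rotate → (3.52114,-0.31866) → ×s → (3.61566,-0.32721) → (3.62,-0.33)
v3: (-0.5,-4) → rotate → (3.39209,2.17801) → ×s → (3.48314,2.23647) → (3.48,2.24)
v4: (1.5,-1.5) → rotate → (0.19119,2.11269) → ×s → (0.19633,2.16940) → (0.20,2.17)
v5: (1,3) → rotate → (-2.94438,-1.15353) → ×s → (-3.02341,-1.18450) → (-3.02,-1.18)
v6: (-1,3.5) → rotate → (-2.04736,-3.00970) → ×s → (-2.10232,-3.09049) → (-2.10,-3.09)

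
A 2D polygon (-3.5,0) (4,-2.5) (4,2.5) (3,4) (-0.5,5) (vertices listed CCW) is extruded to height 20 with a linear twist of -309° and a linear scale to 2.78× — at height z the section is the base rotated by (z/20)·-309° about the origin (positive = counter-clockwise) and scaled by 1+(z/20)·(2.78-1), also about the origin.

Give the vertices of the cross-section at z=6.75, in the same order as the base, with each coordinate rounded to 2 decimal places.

Cross-section at z=6.75: (1.38,5.43) (-5.46,-5.22) (2.30,-7.19) (5.02,-6.23) (7.95,-1.20)

t = z/height = 6.75/20 = 0.3375
s = 1 + (scale-1)·z/height = 1 + (2.78-1)·6.75/20 = 1.600750
θ = twist·z/height = -309°·6.75/20 = -104.2875° = -1.820160 rad
cos θ = -0.246788, sin θ = -0.969070 (intermediates below are computed at full precision and shown rounded to 5 d.p.)
v1: (-3.5,0) → rotate → (0.86376,3.39174) → ×s → (1.38266,5.42933) → (1.38,5.43)
v2: (4,-2.5) → rotate → (-3.40982,-3.25931) → ×s → (-5.45828,-5.21734) → (-5.46,-5.22)
v3: (4,2.5) → rotate → (1.43552,-4.49325) → ×s → (2.29791,-7.19257) → (2.30,-7.19)
v4: (3,4) → rotate → (3.13592,-3.89436) → ×s → (5.01982,-6.23390) → (5.02,-6.23)
v5: (-0.5,5) → rotate → (4.96874,-0.74940) → ×s → (7.95371,-1.19961) → (7.95,-1.20)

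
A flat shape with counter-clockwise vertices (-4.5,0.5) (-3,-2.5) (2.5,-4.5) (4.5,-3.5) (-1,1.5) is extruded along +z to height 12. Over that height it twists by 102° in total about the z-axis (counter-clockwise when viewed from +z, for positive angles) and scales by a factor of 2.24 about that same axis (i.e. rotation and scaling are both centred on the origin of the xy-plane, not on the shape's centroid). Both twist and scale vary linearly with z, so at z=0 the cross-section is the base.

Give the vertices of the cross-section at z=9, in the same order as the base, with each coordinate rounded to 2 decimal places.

t = z/height = 9/12 = 0.75
s = 1 + (scale-1)·z/height = 1 + (2.24-1)·9/12 = 1.930000
θ = twist·z/height = 102°·9/12 = 76.5000° = 1.335177 rad
cos θ = 0.233445, sin θ = 0.972370 (intermediates below are computed at full precision and shown rounded to 5 d.p.)
v1: (-4.5,0.5) → rotate → (-1.53669,-4.25894) → ×s → (-2.96581,-8.21976) → (-2.97,-8.22)
v2: (-3,-2.5) → rotate → (1.73059,-3.50072) → ×s → (3.34004,-6.75640) → (3.34,-6.76)
v3: (2.5,-4.5) → rotate → (4.95928,1.38042) → ×s → (9.57141,2.66421) → (9.57,2.66)
v4: (4.5,-3.5) → rotate → (4.45380,3.55861) → ×s → (8.59583,6.86811) → (8.60,6.87)
v5: (-1,1.5) → rotate → (-1.69200,-0.62220) → ×s → (-3.26556,-1.20085) → (-3.27,-1.20)

Cross-section at z=9: (-2.97,-8.22) (3.34,-6.76) (9.57,2.66) (8.60,6.87) (-3.27,-1.20)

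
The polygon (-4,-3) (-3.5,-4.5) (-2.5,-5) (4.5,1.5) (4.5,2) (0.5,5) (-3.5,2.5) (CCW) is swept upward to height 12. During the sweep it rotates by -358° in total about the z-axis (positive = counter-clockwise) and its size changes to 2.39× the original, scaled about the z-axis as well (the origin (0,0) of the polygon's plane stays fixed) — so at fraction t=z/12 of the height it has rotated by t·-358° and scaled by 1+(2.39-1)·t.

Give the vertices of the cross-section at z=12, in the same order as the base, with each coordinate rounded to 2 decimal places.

t = z/height = 12/12 = 1
s = 1 + (scale-1)·z/height = 1 + (2.39-1)·12/12 = 2.390000
θ = twist·z/height = -358°·12/12 = -358.0000° = -6.248279 rad
cos θ = 0.999391, sin θ = 0.034899 (intermediates below are computed at full precision and shown rounded to 5 d.p.)
v1: (-4,-3) → rotate → (-3.89286,-3.13777) → ×s → (-9.30395,-7.49927) → (-9.30,-7.50)
v2: (-3.5,-4.5) → rotate → (-3.34082,-4.61941) → ×s → (-7.98456,-11.04038) → (-7.98,-11.04)
v3: (-2.5,-5) → rotate → (-2.32398,-5.08420) → ×s → (-5.55431,-12.15124) → (-5.55,-12.15)
v4: (4.5,1.5) → rotate → (4.44491,1.65613) → ×s → (10.62333,3.95816) → (10.62,3.96)
v5: (4.5,2) → rotate → (4.42746,2.15583) → ×s → (10.58163,5.15243) → (10.58,5.15)
v6: (0.5,5) → rotate → (0.32520,5.01440) → ×s → (0.77722,11.98443) → (0.78,11.98)
v7: (-3.5,2.5) → rotate → (-3.58512,2.37633) → ×s → (-8.56843,5.67943) → (-8.57,5.68)

Cross-section at z=12: (-9.30,-7.50) (-7.98,-11.04) (-5.55,-12.15) (10.62,3.96) (10.58,5.15) (0.78,11.98) (-8.57,5.68)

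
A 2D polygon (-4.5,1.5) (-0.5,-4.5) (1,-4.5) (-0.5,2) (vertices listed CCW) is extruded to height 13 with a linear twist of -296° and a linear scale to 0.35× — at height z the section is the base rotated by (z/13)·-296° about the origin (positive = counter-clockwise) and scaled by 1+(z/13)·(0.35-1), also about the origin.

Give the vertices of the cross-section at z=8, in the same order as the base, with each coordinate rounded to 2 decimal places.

Cross-section at z=8: (2.66,-1.00) (0.40,2.69) (-0.50,2.72) (0.25,-1.21)

t = z/height = 8/13 = 0.615385
s = 1 + (scale-1)·z/height = 1 + (0.35-1)·8/13 = 0.600000
θ = twist·z/height = -296°·8/13 = -182.1538° = -3.179184 rad
cos θ = -0.999294, sin θ = 0.037583 (intermediates below are computed at full precision and shown rounded to 5 d.p.)
v1: (-4.5,1.5) → rotate → (4.44045,-1.66806) → ×s → (2.66427,-1.00084) → (2.66,-1.00)
v2: (-0.5,-4.5) → rotate → (0.66877,4.47803) → ×s → (0.40126,2.68682) → (0.40,2.69)
v3: (1,-4.5) → rotate → (-0.83017,4.53440) → ×s → (-0.49810,2.72064) → (-0.50,2.72)
v4: (-0.5,2) → rotate → (0.42448,-2.01738) → ×s → (0.25469,-1.21043) → (0.25,-1.21)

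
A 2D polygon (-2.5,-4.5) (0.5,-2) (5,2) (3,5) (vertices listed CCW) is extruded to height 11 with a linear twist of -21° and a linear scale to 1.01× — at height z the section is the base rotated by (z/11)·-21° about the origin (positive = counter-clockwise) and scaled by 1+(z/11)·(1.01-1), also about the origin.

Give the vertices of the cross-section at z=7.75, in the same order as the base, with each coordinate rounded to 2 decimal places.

Cross-section at z=7.75: (-3.59,-3.74) (-0.03,-2.08) (5.38,0.66) (4.21,4.10)

t = z/height = 7.75/11 = 0.704545
s = 1 + (scale-1)·z/height = 1 + (1.01-1)·7.75/11 = 1.007045
θ = twist·z/height = -21°·7.75/11 = -14.7955° = -0.258229 rad
cos θ = 0.966844, sin θ = -0.255369 (intermediates below are computed at full precision and shown rounded to 5 d.p.)
v1: (-2.5,-4.5) → rotate → (-3.56627,-3.71237) → ×s → (-3.59140,-3.73853) → (-3.59,-3.74)
v2: (0.5,-2) → rotate → (-0.02732,-2.06137) → ×s → (-0.02751,-2.07590) → (-0.03,-2.08)
v3: (5,2) → rotate → (5.34496,0.65684) → ×s → (5.38261,0.66147) → (5.38,0.66)
v4: (3,5) → rotate → (4.17738,4.06811) → ×s → (4.20681,4.09677) → (4.21,4.10)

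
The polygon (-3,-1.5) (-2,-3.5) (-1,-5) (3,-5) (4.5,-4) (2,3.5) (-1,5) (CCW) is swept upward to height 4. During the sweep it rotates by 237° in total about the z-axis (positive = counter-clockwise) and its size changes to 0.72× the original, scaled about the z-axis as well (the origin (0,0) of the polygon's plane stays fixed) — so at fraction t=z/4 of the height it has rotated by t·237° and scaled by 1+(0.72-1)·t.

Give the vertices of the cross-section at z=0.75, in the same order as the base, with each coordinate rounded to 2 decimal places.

Cross-section at z=0.75: (-1.03,-3.00) (0.97,-3.69) (2.64,-4.05) (5.35,-1.39) (5.70,0.28) (-0.97,3.69) (-3.99,2.72)

t = z/height = 0.75/4 = 0.1875
s = 1 + (scale-1)·z/height = 1 + (0.72-1)·0.75/4 = 0.947500
θ = twist·z/height = 237°·0.75/4 = 44.4375° = 0.775581 rad
cos θ = 0.714015, sin θ = 0.700131 (intermediates below are computed at full precision and shown rounded to 5 d.p.)
v1: (-3,-1.5) → rotate → (-1.09185,-3.17141) → ×s → (-1.03453,-3.00492) → (-1.03,-3.00)
v2: (-2,-3.5) → rotate → (1.02243,-3.89931) → ×s → (0.96875,-3.69460) → (0.97,-3.69)
v3: (-1,-5) → rotate → (2.78664,-4.27020) → ×s → (2.64034,-4.04602) → (2.64,-4.05)
v4: (3,-5) → rotate → (5.64270,-1.46968) → ×s → (5.34646,-1.39252) → (5.35,-1.39)
v5: (4.5,-4) → rotate → (6.01359,0.29453) → ×s → (5.69788,0.27907) → (5.70,0.28)
v6: (2,3.5) → rotate → (-1.02243,3.89931) → ×s → (-0.96875,3.69460) → (-0.97,3.69)
v7: (-1,5) → rotate → (-4.21467,2.86994) → ×s → (-3.99340,2.71927) → (-3.99,2.72)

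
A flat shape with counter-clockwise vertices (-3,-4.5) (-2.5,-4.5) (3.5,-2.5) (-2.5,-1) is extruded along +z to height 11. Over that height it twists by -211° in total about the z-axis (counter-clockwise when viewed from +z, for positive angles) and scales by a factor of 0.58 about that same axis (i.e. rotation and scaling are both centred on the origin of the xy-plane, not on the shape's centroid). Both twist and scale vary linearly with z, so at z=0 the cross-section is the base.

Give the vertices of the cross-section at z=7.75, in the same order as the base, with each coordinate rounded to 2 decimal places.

Cross-section at z=7.75: (0.16,3.80) (-0.14,3.62) (-3.02,0.22) (1.14,1.52)

t = z/height = 7.75/11 = 0.704545
s = 1 + (scale-1)·z/height = 1 + (0.58-1)·7.75/11 = 0.704091
θ = twist·z/height = -211°·7.75/11 = -148.6591° = -2.594591 rad
cos θ = -0.854088, sin θ = -0.520129 (intermediates below are computed at full precision and shown rounded to 5 d.p.)
v1: (-3,-4.5) → rotate → (0.22168,5.40378) → ×s → (0.15608,3.80475) → (0.16,3.80)
v2: (-2.5,-4.5) → rotate → (-0.20536,5.14372) → ×s → (-0.14459,3.62164) → (-0.14,3.62)
v3: (3.5,-2.5) → rotate → (-4.28963,0.31477) → ×s → (-3.02029,0.22162) → (-3.02,0.22)
v4: (-2.5,-1) → rotate → (1.61509,2.15441) → ×s → (1.13717,1.51690) → (1.14,1.52)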